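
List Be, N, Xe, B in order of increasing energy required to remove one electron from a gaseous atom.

B, Be, Xe, N

Be is in period 2, group 2; B is in period 2, group 13; N is in period 2, group 15; Xe is in period 5, group 18.
First ionization energy rises across a period (greater Z_eff holds electrons more tightly) and falls down a group (valence electrons are farther from the nucleus).
Here both period and group differ, so the two effects have to be weighed against each other.
Be > B: this pair runs against the simple trend — see the exception note.
Xe > Be: the two effects oppose for this pair; the across-period effect wins (1170 vs 900 kJ/mol).
N > Xe: the two effects oppose for this pair; the down-group effect wins (1402 vs 1170 kJ/mol).
Note the exception: Be has a higher first ionization energy than B, contrary to the simple trend — removing B's lone 2p electron is easier than breaking Be's filled 2s².
Approximate values (kJ/mol): Be 900, B 801, N 1402, Xe 1170.
So from lowest to highest: B < Be < Xe < N.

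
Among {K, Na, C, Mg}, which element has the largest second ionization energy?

The second ionization energy removes an electron from the +1 ion. For each element: K⁺ is the bare [Ar] core; Na⁺ is the bare [Ne] core; C⁺ still has 3 valence electrons; Mg⁺ still has 1 valence electron.
Breaking into a closed-shell core is much more expensive than removing a leftover valence electron — K and Na have the largest IE_2 here.
Valence configurations: C⁺ [He]2s²2p¹, Mg⁺ [Ne]3s¹.
Tabulated IE_2 (kJ/mol): K 3052, Na 4562, C 2353, Mg 1451.
So the second ionization energies run Mg < C < K < Na.

Na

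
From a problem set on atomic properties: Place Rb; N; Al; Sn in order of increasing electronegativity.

Rb, Al, Sn, N

N is in period 2, group 15; Al is in period 3, group 13; Rb is in period 5, group 1; Sn is in period 5, group 14.
Electronegativity increases across a period and decreases down a group, tracking effective nuclear charge and atomic size.
Here both period and group differ, so the two effects have to be weighed against each other.
Al > Rb: relative to Rb, both the across-period and down-group shifts push Al's electronegativity up.
Sn > Al: period and group pull opposite ways; the across-period shift dominates (1.96 vs 1.61).
N > Sn: both effects reinforce here, so N is clearly the higher of the two.
For reference (Pauling): N 3.04, Al 1.61, Rb 0.82, Sn 1.96.
So from lowest to highest: Rb < Al < Sn < N.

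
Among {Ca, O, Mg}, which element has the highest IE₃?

After 2 electrons have been removed, what remains? Ca²⁺ is the bare [Ar] core; O²⁺ still has 4 valence electrons; Mg²⁺ is the bare [Ne] core.
Usually core removal costs more than valence removal, but here the competition is close: a tightly held n=2 valence electron can cost more to remove than an n=3 core electron, so the actual values have to decide it.
Approximate IE_3 values (kJ/mol): Ca 4912, O 5300, Mg 7733.
Hence IE_3: Ca < O < Mg.

Mg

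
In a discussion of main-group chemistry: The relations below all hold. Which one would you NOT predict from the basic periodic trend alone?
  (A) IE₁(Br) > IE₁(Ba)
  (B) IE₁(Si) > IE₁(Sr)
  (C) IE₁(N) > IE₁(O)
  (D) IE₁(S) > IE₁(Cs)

(C)

The general trend: IE₁ increases across a period and decreases down a group.
(A) Br (period 4, group 17) vs Ba (period 6, group 2): the stated order agrees with the simple trend.
(B) Si (period 3, group 14) vs Sr (period 5, group 2): the stated order agrees with the simple trend.
(C) N (period 2, group 15) vs O (period 2, group 16): the stated order contradicts the simple trend.
(D) S (period 3, group 16) vs Cs (period 6, group 1): the stated order agrees with the simple trend.
The exception is (C): pairing an electron in O's 2p⁴ costs repulsion energy, so O ionizes more easily than half-filled N (2p³).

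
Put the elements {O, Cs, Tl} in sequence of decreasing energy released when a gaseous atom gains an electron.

O is in period 2, group 16; Cs is in period 6, group 1; Tl is in period 6, group 13.
Adding an electron releases more energy for atoms nearer the top right (short of the noble gases).
Neither a single period nor a single group — weigh both effects.
Cs > Tl: this pair runs against the simple trend — see the exception note.
O > Cs: both effects reinforce here, so O is clearly the higher of the two.
Note the exception: Cs has a higher electron affinity than Tl, contrary to the simple trend — Tl's ns²np¹ configuration gives only a small electron affinity — the sparsely filled np subshell binds an added electron weakly.
For reference (kJ/mol): O 141, Cs 46, Tl 19.
So from highest to lowest: O > Cs > Tl.

O, Cs, Tl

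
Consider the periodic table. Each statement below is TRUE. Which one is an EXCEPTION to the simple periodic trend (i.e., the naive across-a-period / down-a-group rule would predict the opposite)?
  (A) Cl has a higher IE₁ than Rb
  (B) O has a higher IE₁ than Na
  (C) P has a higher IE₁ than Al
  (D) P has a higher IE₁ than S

(D)

The general trend: IE₁ increases across a period and decreases down a group.
(A) Cl (period 3, group 17) vs Rb (period 5, group 1): the stated order agrees with the simple trend.
(B) O (period 2, group 16) vs Na (period 3, group 1): the stated order agrees with the simple trend.
(C) P (period 3, group 15) vs Al (period 3, group 13): the stated order agrees with the simple trend.
(D) P (period 3, group 15) vs S (period 3, group 16): the stated order contradicts the simple trend.
The exception is (D): S (3p⁴) ionizes more easily than half-filled P (3p³) because the paired 3p electron in S is pushed out by e⁻–e⁻ repulsion.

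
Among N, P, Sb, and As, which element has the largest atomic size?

Sb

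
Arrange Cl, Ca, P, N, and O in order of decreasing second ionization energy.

After 1 electron has been removed, what remains? Cl⁺ still has 6 valence electrons; Ca⁺ still has 1 valence electron; P⁺ still has 4 valence electrons; N⁺ still has 4 valence electrons; O⁺ still has 5 valence electrons.
All are still removing valence electrons, so compare the +1 ions as you would atoms: IE_2 generally rises across a period (higher Z_eff) and falls down a group (larger shell), subject to the usual subshell exceptions.
Valence configurations: Cl⁺ [Ne]3s²3p⁴, Ca⁺ [Ar]4s¹, P⁺ [Ne]3s²3p², N⁺ [He]2s²2p², O⁺ [He]2s²2p³.
The numbers (kJ/mol): Cl 2298, Ca 1145, P 1907, N 2856, O 3388.
So the second ionization energies run Ca < P < Cl < N < O.

O > N > Cl > P > Ca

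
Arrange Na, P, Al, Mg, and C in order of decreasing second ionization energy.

Na > C > P > Al > Mg

After 1 electron has been removed, what remains? Na⁺ is the bare [Ne] core; P⁺ still has 4 valence electrons; Al⁺ still has 2 valence electrons; Mg⁺ still has 1 valence electron; C⁺ still has 3 valence electrons.
Breaking into a closed-shell core is much more expensive than removing a leftover valence electron — Na has the largest IE_2 here.
Valence configurations: P⁺ [Ne]3s²3p², Al⁺ [Ne]3s², Mg⁺ [Ne]3s¹, C⁺ [He]2s²2p¹.
The numbers (kJ/mol): Na 4562, P 1907, Al 1817, Mg 1451, C 2353.
Hence IE_2: Mg < Al < P < C < Na.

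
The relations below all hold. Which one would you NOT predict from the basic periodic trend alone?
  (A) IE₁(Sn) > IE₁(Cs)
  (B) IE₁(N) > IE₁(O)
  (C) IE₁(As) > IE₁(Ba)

The general trend: first ionisation energy increases across a period and decreases down a group.
(A) Sn (period 5, group 14) vs Cs (period 6, group 1): the stated order agrees with the simple trend.
(B) N (period 2, group 15) vs O (period 2, group 16): the stated order contradicts the simple trend.
(C) As (period 4, group 15) vs Ba (period 6, group 2): the stated order agrees with the simple trend.
The exception is (B): pairing an electron in O's 2p⁴ costs repulsion energy, so O ionizes more easily than half-filled N (2p³).

(B)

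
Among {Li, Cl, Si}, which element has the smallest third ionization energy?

Si

After 2 electrons have been removed, what remains? Li²⁺ is already 1 electron into the core; Cl²⁺ still has 5 valence electrons; Si²⁺ still has 2 valence electrons.
Core electrons are held far more tightly than valence electrons, so Li tops the IE_3 order.
Valence configurations: Cl²⁺ [Ne]3s²3p³, Si²⁺ [Ne]3s².
Approximate IE_3 values (kJ/mol): Li 11815, Cl 3822, Si 3232.
Putting it together, IE_3: Si < Cl < Li.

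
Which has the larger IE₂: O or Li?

IE_2 is the cost of taking one more electron from the +1 cation: O⁺ still has 5 valence electrons; Li⁺ is the bare [He] core.
Core electrons are held far more tightly than valence electrons, so Li tops the IE_2 order.
Tabulated IE_2 (kJ/mol): O 3388, Li 7298.
Overall IE_2 order: O < Li.

Li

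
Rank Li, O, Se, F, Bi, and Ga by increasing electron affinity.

Ga < Li < Bi < O < Se < F

Li is in period 2, group 1; O is in period 2, group 16; F is in period 2, group 17; Ga is in period 4, group 13; Se is in period 4, group 16; Bi is in period 6, group 15.
EA tends to increase across a period and decrease down a group, though the pattern is less regular than for IE or radius.
Here both period and group differ, so the two effects have to be weighed against each other.
Li > Ga: the two effects oppose for this pair; the down-group effect wins (60 vs 29 kJ/mol).
Bi > Li: the two effects oppose for this pair; the across-period effect wins (91 vs 60 kJ/mol).
O > Bi: relative to Bi, both the across-period and down-group shifts push O's electron affinity up.
Se > O: this pair runs against the simple trend — see the exception note.
F > Se: relative to Se, both the across-period and down-group shifts push F's electron affinity up.
Note the exception: Se has a higher electron affinity than O, contrary to the simple trend — O's compact 2p subshell gives strong electron–electron repulsion on the added electron.
Approximate values (kJ/mol): Li 60, O 141, F 328, Ga 29, Se 195, Bi 91.
So from lowest to highest: Ga < Li < Bi < O < Se < F.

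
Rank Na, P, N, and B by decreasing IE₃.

Na, N, B, P

IE_3 is the cost of taking one more electron from the +2 cation: Na²⁺ is already 1 electron into the core; P²⁺ still has 3 valence electrons; N²⁺ still has 3 valence electrons; B²⁺ still has 1 valence electron.
Core electrons are held far more tightly than valence electrons, so Na tops the IE_3 order.
Valence configurations: P²⁺ [Ne]3s²3p¹, N²⁺ [He]2s²2p¹, B²⁺ [He]2s¹.
The numbers (kJ/mol): Na 6910, P 2914, N 4578, B 3660.
Overall IE_3 order: P < B < N < Na.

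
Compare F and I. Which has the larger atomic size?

I

F is in period 2, group 17; I is in period 5, group 17.
Radius decreases left→right (rising Z_eff, same n) and increases top→bottom (higher n).
All are in group 17, so atomic radius increases down the group.
So I has the larger atomic size (I > F).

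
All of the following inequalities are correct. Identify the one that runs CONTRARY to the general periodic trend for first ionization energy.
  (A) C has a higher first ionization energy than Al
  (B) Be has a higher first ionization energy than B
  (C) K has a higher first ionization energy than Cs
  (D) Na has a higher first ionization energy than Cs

The general trend: first ionization energy increases across a period and decreases down a group.
(A) C (period 2, group 14) vs Al (period 3, group 13): the stated order agrees with the simple trend.
(B) Be (period 2, group 2) vs B (period 2, group 13): the stated order contradicts the simple trend.
(C) K (period 4, group 1) vs Cs (period 6, group 1): the stated order agrees with the simple trend.
(D) Na (period 3, group 1) vs Cs (period 6, group 1): the stated order agrees with the simple trend.
The exception is (B): removing B's lone 2p electron is easier than breaking Be's filled 2s².

(B)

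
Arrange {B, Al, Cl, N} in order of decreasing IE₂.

After 1 electron has been removed, what remains? B⁺ still has 2 valence electrons; Al⁺ still has 2 valence electrons; Cl⁺ still has 6 valence electrons; N⁺ still has 4 valence electrons.
All are still removing valence electrons, so compare the +1 ions as you would atoms: IE_2 generally rises across a period (higher Z_eff) and falls down a group (larger shell), subject to the usual subshell exceptions.
Valence configurations: B⁺ [He]2s², Al⁺ [Ne]3s², Cl⁺ [Ne]3s²3p⁴, N⁺ [He]2s²2p².
The numbers (kJ/mol): B 2427, Al 1817, Cl 2298, N 2856.
Putting it together, IE_2: Al < Cl < B < N.

N > B > Cl > Al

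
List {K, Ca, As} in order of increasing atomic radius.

As < Ca < K

Across a period the added protons contract the valence shell; down a group each new principal shell makes the atom larger.
All lie in period 4, so atomic radius increases right to left.
So from smallest to largest: As < Ca < K.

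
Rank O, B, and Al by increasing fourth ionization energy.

O < Al < B

IE_4 is the cost of taking one more electron from the +3 cation: O³⁺ still has 3 valence electrons; B³⁺ is the bare [He] core; Al³⁺ is the bare [Ne] core.
Core electrons are held far more tightly than valence electrons, so Al and B top the IE_4 order.
The numbers (kJ/mol): O 7469, B 25026, Al 11577.
Hence IE_4: O < Al < B.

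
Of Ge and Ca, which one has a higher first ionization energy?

IE₁ increases left→right with effective nuclear charge and decreases top→bottom as the valence shell moves farther out.
All lie in period 4, so first ionization energy increases left to right.
So Ge has the higher first ionization energy (Ge > Ca).

Ge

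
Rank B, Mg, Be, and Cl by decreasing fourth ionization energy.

B > Be > Mg > Cl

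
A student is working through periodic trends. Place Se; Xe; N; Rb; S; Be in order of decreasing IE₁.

IE₁ increases left→right with effective nuclear charge and decreases top→bottom as the valence shell moves farther out.
Neither a single period nor a single group — weigh both effects.
Be > Rb: both effects reinforce here, so Be is clearly the higher of the two.
Se > Be: the two effects oppose for this pair; the across-period effect wins (941 vs 900 kJ/mol).
S > Se: S sits above Se in group 16, so the down-group effect alone puts S higher.
Xe > S: period and group pull opposite ways; the across-period shift dominates (1170 vs 1000 kJ/mol).
N > Xe: period and group pull opposite ways; the down-group shift dominates (1402 vs 1170 kJ/mol).
Approximate values (kJ/mol): Be 900, N 1402, S 1000, Se 941, Rb 403, Xe 1170.
So from highest to lowest: N > Xe > S > Se > Be > Rb.

N, Xe, S, Se, Be, Rb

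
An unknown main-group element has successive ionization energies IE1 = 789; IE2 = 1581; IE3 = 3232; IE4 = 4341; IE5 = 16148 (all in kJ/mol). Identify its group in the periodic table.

Look for the largest jump between consecutive ionization energies: IE5/IE4 ≈ 3.7, far larger than any earlier ratio.
That jump marks the point where a core electron is being removed. So the atom has 4 valence electrons.
A main-group element with 4 valence electrons is in group 14.

Group 14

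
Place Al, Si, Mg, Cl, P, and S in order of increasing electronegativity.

Mg, Al, Si, P, S, Cl

Electronegativity increases across a period and decreases down a group, tracking effective nuclear charge and atomic size.
All lie in period 3, so electronegativity increases left to right.
So from lowest to highest: Mg < Al < Si < P < S < Cl.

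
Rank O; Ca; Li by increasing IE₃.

IE_3 is the cost of taking one more electron from the +2 cation: O²⁺ still has 4 valence electrons; Ca²⁺ is the bare [Ar] core; Li²⁺ is already 1 electron into the core.
Usually core removal costs more than valence removal, but here the competition is close: a tightly held n=2 valence electron can cost more to remove than an n=3 core electron, so the actual values have to decide it.
Tabulated IE_3 (kJ/mol): O 5300, Ca 4912, Li 11815.
Hence IE_3: Ca < O < Li.

Ca < O < Li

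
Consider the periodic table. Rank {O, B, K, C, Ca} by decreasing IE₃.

O, Ca, C, K, B

Consider each +2 ion: O²⁺ still has 4 valence electrons; B²⁺ still has 1 valence electron; K²⁺ is already 1 electron into the core; C²⁺ still has 2 valence electrons; Ca²⁺ is the bare [Ar] core.
Usually core removal costs more than valence removal, but here the competition is close: a tightly held n=2 valence electron can cost more to remove than an n=3 core electron, so the actual values have to decide it.
Valence configurations: O²⁺ [He]2s²2p², B²⁺ [He]2s¹, C²⁺ [He]2s².
Tabulated IE_3 (kJ/mol): O 5300, B 3660, K 4420, C 4620, Ca 4912.
Hence IE_3: B < K < C < Ca < O.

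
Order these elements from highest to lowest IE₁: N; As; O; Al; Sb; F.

F, N, O, As, Sb, Al

Removing the outermost electron gets harder across a period and easier down a group.
Neither a single period nor a single group — weigh both effects.
Sb > Al: period and group pull opposite ways; the across-period shift dominates (831 vs 578 kJ/mol).
As > Sb: they share group 15; the group trend gives As the larger value.
O > As: relative to As, both the across-period and down-group shifts push O's first ionization energy up.
N > O: this pair runs against the simple trend — see the exception note.
F > N: both are in period 2; the period trend gives F the larger value.
Note the exception: N has a higher first ionization energy than O, contrary to the simple trend — pairing an electron in O's 2p⁴ costs repulsion energy, so O ionizes more easily than half-filled N (2p³).
Tabulated first ionization energy (kJ/mol): N 1402, O 1314, F 1681, Al 578, As 947, Sb 831.
So from highest to lowest: F > N > O > As > Sb > Al.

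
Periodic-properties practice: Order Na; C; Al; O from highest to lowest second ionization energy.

Na > O > C > Al

Consider each +1 ion: Na⁺ is the bare [Ne] core; C⁺ still has 3 valence electrons; Al⁺ still has 2 valence electrons; O⁺ still has 5 valence electrons.
Core electrons are held far more tightly than valence electrons, so Na tops the IE_2 order.
Valence configurations: C⁺ [He]2s²2p¹, Al⁺ [Ne]3s², O⁺ [He]2s²2p³.
Approximate IE_2 values (kJ/mol): Na 4562, C 2353, Al 1817, O 3388.
Putting it together, IE_2: Al < C < O < Na.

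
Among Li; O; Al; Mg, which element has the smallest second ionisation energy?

Mg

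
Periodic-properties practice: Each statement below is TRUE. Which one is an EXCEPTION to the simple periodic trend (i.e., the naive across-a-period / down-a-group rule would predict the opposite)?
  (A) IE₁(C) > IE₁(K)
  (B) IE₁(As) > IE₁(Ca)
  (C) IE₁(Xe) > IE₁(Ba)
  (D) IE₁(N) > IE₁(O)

(D)

The general trend: first ionization energy increases across a period and decreases down a group.
(A) C (period 2, group 14) vs K (period 4, group 1): the stated order agrees with the simple trend.
(B) As (period 4, group 15) vs Ca (period 4, group 2): the stated order agrees with the simple trend.
(C) Xe (period 5, group 18) vs Ba (period 6, group 2): the stated order agrees with the simple trend.
(D) N (period 2, group 15) vs O (period 2, group 16): the stated order contradicts the simple trend.
The exception is (D): pairing an electron in O's 2p⁴ costs repulsion energy, so O ionizes more easily than half-filled N (2p³).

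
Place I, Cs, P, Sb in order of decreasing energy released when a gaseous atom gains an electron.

I > Sb > P > Cs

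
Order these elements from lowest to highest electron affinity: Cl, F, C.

C, F, Cl

C is in period 2, group 14; F is in period 2, group 17; Cl is in period 3, group 17.
Adding an electron releases more energy for atoms nearer the top right (short of the noble gases).
These span different periods and groups, so the two trends combine.
F > C: F lies to the right of C in period 2, so the across-period effect alone puts F higher.
Cl > F: this pair runs against the simple trend — see the exception note.
Note the exception: Cl has a higher electron affinity than F, contrary to the simple trend — F's small 2p subshell makes the incoming electron feel strong e⁻–e⁻ repulsion, so Cl actually releases more energy on gaining an electron.
Approximate values (kJ/mol): C 122, F 328, Cl 349.
So from lowest to highest: C < F < Cl.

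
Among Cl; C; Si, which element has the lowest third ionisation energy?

Si

Consider each +2 ion: Cl²⁺ still has 5 valence electrons; C²⁺ still has 2 valence electrons; Si²⁺ still has 2 valence electrons.
All are still removing valence electrons, so compare the +2 ions as you would atoms: IE_3 generally rises across a period (higher Z_eff) and falls down a group (larger shell), subject to the usual subshell exceptions.
Valence configurations: Cl²⁺ [Ne]3s²3p³, C²⁺ [He]2s², Si²⁺ [Ne]3s².
Approximate IE_3 values (kJ/mol): Cl 3822, C 4620, Si 3232.
Hence IE_3: Si < Cl < C.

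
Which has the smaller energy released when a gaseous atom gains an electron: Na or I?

Na

Adding an electron releases more energy for atoms nearer the top right (short of the noble gases).
Here both period and group differ, so the two effects have to be weighed against each other.
I > Na: the two effects oppose for this pair; the across-period effect wins (295 vs 53 kJ/mol).
Approximate values (kJ/mol): Na 53, I 295.
So Na has the smaller energy released when a gaseous atom gains an electron (Na < I).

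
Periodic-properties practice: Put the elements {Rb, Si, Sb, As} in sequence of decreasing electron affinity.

Si > Sb > As > Rb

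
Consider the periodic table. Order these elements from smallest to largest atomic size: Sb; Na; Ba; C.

C, Sb, Na, Ba

Radius decreases left→right (rising Z_eff, same n) and increases top→bottom (higher n).
These span different periods and groups, so the two trends combine.
Sb > C: the two effects oppose for this pair; the down-group effect wins (140 vs 75 pm).
Na > Sb: period and group pull opposite ways; the across-period shift dominates (155 vs 140 pm).
Ba > Na: period and group pull opposite ways; the down-group shift dominates (196 vs 155 pm).
For reference (pm): C 75, Na 155, Sb 140, Ba 196.
So from smallest to largest: C < Sb < Na < Ba.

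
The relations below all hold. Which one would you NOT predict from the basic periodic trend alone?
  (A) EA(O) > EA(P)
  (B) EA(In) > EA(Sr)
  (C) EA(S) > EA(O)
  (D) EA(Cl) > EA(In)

The general trend: electron affinity increases across a period and decreases down a group.
(A) O (period 2, group 16) vs P (period 3, group 15): the stated order agrees with the simple trend.
(B) In (period 5, group 13) vs Sr (period 5, group 2): the stated order agrees with the simple trend.
(C) S (period 3, group 16) vs O (period 2, group 16): the stated order contradicts the simple trend.
(D) Cl (period 3, group 17) vs In (period 5, group 13): the stated order agrees with the simple trend.
The exception is (C): the compact 2p subshell of O repels the added electron more than S's larger 3p does.

(C)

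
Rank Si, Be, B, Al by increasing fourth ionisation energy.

Si < Al < Be < B

Consider each +3 ion: Si³⁺ still has 1 valence electron; Be³⁺ is already 1 electron into the core; B³⁺ is the bare [He] core; Al³⁺ is the bare [Ne] core.
Core electrons are held far more tightly than valence electrons, so Al, Be and B top the IE_4 order.
The numbers (kJ/mol): Si 4356, Be 21007, B 25026, Al 11577.
Hence IE_4: Si < Al < Be < B.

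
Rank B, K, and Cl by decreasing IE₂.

K > B > Cl

After 1 electron has been removed, what remains? B⁺ still has 2 valence electrons; K⁺ is the bare [Ar] core; Cl⁺ still has 6 valence electrons.
Pulling an electron out of a noble-gas core costs far more than removing a remaining valence electron, so K sits at the high end of IE_2.
Valence configurations: B⁺ [He]2s², Cl⁺ [Ne]3s²3p⁴.
Approximate IE_2 values (kJ/mol): B 2427, K 3052, Cl 2298.
Putting it together, IE_2: Cl < B < K.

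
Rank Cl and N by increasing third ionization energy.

Cl < N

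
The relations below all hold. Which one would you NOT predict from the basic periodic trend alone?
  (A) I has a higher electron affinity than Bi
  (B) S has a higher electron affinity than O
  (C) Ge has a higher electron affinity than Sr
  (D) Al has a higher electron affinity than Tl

(B)

The general trend: electron affinity increases across a period and decreases down a group.
(A) I (period 5, group 17) vs Bi (period 6, group 15): the stated order agrees with the simple trend.
(B) S (period 3, group 16) vs O (period 2, group 16): the stated order contradicts the simple trend.
(C) Ge (period 4, group 14) vs Sr (period 5, group 2): the stated order agrees with the simple trend.
(D) Al (period 3, group 13) vs Tl (period 6, group 13): the stated order agrees with the simple trend.
The exception is (B): the compact 2p subshell of O repels the added electron more than S's larger 3p does.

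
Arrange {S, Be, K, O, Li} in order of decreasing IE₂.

Li > O > K > S > Be

Consider each +1 ion: S⁺ still has 5 valence electrons; Be⁺ still has 1 valence electron; K⁺ is the bare [Ar] core; O⁺ still has 5 valence electrons; Li⁺ is the bare [He] core.
Usually core removal costs more than valence removal, but here the competition is close: a tightly held n=2 valence electron can cost more to remove than an n=3 core electron, so the actual values have to decide it.
Valence configurations: S⁺ [Ne]3s²3p³, Be⁺ [He]2s¹, O⁺ [He]2s²2p³.
The numbers (kJ/mol): S 2252, Be 1757, K 3052, O 3388, Li 7298.
Putting it together, IE_2: Be < S < K < O < Li.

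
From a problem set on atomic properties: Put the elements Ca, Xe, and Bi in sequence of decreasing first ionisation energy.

Ca is in period 4, group 2; Xe is in period 5, group 18; Bi is in period 6, group 15.
IE₁ increases left→right with effective nuclear charge and decreases top→bottom as the valence shell moves farther out.
Neither a single period nor a single group — weigh both effects.
Bi > Ca: the two effects oppose for this pair; the across-period effect wins (703 vs 590 kJ/mol).
Xe > Bi: relative to Bi, both the across-period and down-group shifts push Xe's first ionization energy up.
Tabulated first ionization energy (kJ/mol): Ca 590, Xe 1170, Bi 703.
So from highest to lowest: Xe > Bi > Ca.

Xe, Bi, Ca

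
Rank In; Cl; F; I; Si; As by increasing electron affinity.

In < As < Si < I < F < Cl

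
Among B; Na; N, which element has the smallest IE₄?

N

IE_4 is the cost of taking one more electron from the +3 cation: B³⁺ is the bare [He] core; Na³⁺ is already 2 electrons into the core; N³⁺ still has 2 valence electrons.
Breaking into a closed-shell core is much more expensive than removing a leftover valence electron — Na and B have the largest IE_4 here.
Tabulated IE_4 (kJ/mol): B 25026, Na 9543, N 7475.
So the fourth ionization energies run N < Na < B.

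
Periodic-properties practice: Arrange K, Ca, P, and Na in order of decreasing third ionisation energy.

Na > Ca > K > P

The third ionization energy removes an electron from the +2 ion. For each element: K²⁺ is already 1 electron into the core; Ca²⁺ is the bare [Ar] core; P²⁺ still has 3 valence electrons; Na²⁺ is already 1 electron into the core.
Core electrons are held far more tightly than valence electrons, so K, Ca and Na top the IE_3 order.
Approximate IE_3 values (kJ/mol): K 4420, Ca 4912, P 2914, Na 6910.
Hence IE_3: P < K < Ca < Na.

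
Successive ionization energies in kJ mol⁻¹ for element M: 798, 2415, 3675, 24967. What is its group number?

Look for the largest jump between consecutive ionization energies: IE4/IE3 ≈ 6.8, far larger than any earlier ratio.
That jump marks the point where a core electron is being removed. So the atom has 3 valence electrons.
A main-group element with 3 valence electrons is in group 13.

Group 13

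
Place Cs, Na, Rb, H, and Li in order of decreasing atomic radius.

H is in period 1, group 1; Li is in period 2, group 1; Na is in period 3, group 1; Rb is in period 5, group 1; Cs is in period 6, group 1.
Atomic radius shrinks across a period as nuclear charge pulls the same shell inward, and grows down a group as new shells are added.
All are in group 1, so atomic radius increases down the group.
So from largest to smallest: Cs > Rb > Na > Li > H.

Cs > Rb > Na > Li > H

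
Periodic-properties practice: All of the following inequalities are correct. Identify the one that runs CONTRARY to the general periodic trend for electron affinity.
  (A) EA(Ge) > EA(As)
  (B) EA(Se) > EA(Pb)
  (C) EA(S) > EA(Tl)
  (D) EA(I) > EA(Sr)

The general trend: electron affinity increases across a period and decreases down a group.
(A) Ge (period 4, group 14) vs As (period 4, group 15): the stated order contradicts the simple trend.
(B) Se (period 4, group 16) vs Pb (period 6, group 14): the stated order agrees with the simple trend.
(C) S (period 3, group 16) vs Tl (period 6, group 13): the stated order agrees with the simple trend.
(D) I (period 5, group 17) vs Sr (period 5, group 2): the stated order agrees with the simple trend.
The exception is (A): adding an electron to As's half-filled 4p³ is unfavourable, so Ge (4p²) has the more exothermic EA.

(A)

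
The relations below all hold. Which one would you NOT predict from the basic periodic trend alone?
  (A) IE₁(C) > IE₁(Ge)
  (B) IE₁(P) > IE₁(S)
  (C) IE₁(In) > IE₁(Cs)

The general trend: first ionisation energy increases across a period and decreases down a group.
(A) C (period 2, group 14) vs Ge (period 4, group 14): the stated order agrees with the simple trend.
(B) P (period 3, group 15) vs S (period 3, group 16): the stated order contradicts the simple trend.
(C) In (period 5, group 13) vs Cs (period 6, group 1): the stated order agrees with the simple trend.
The exception is (B): S (3p⁴) ionizes more easily than half-filled P (3p³) because the paired 3p electron in S is pushed out by e⁻–e⁻ repulsion.

(B)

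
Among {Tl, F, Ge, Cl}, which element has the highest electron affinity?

Cl

F is in period 2, group 17; Cl is in period 3, group 17; Ge is in period 4, group 14; Tl is in period 6, group 13.
Adding an electron releases more energy for atoms nearer the top right (short of the noble gases).
These span different periods and groups, so the two trends combine.
Ge > Tl: relative to Tl, both the across-period and down-group shifts push Ge's electron affinity up.
F > Ge: both effects reinforce here, so F is clearly the higher of the two.
Cl > F: this pair runs against the simple trend — see the exception note.
Note the exception: Cl has a higher electron affinity than F, contrary to the simple trend — F's small 2p subshell makes the incoming electron feel strong e⁻–e⁻ repulsion, so Cl actually releases more energy on gaining an electron.
For reference (kJ/mol): F 328, Cl 349, Ge 119, Tl 19.
The highest electron affinity among these belongs to Cl.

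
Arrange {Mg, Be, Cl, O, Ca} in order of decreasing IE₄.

The fourth ionization energy removes an electron from the +3 ion. For each element: Mg³⁺ is already 1 electron into the core; Be³⁺ is already 1 electron into the core; Cl³⁺ still has 4 valence electrons; O³⁺ still has 3 valence electrons; Ca³⁺ is already 1 electron into the core.
Usually core removal costs more than valence removal, but here the competition is close: a tightly held n=2 valence electron can cost more to remove than an n=3 core electron, so the actual values have to decide it.
Valence configurations: Cl³⁺ [Ne]3s²3p², O³⁺ [He]2s²2p¹.
Tabulated IE_4 (kJ/mol): Mg 10543, Be 21007, Cl 5159, O 7469, Ca 6491.
Overall IE_4 order: Cl < Ca < O < Mg < Be.

Be, Mg, O, Ca, Cl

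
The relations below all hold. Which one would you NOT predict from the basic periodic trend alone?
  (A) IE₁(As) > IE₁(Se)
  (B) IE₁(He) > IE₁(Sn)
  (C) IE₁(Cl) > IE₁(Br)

The general trend: first ionization energy increases across a period and decreases down a group.
(A) As (period 4, group 15) vs Se (period 4, group 16): the stated order contradicts the simple trend.
(B) He (period 1, group 18) vs Sn (period 5, group 14): the stated order agrees with the simple trend.
(C) Cl (period 3, group 17) vs Br (period 4, group 17): the stated order agrees with the simple trend.
The exception is (A): Se (4p⁴) ionizes more easily than half-filled As (4p³).

(A)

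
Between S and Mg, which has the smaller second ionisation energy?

The second ionization energy removes an electron from the +1 ion. For each element: S⁺ still has 5 valence electrons; Mg⁺ still has 1 valence electron.
All are still removing valence electrons, so compare the +1 ions as you would atoms: IE_2 generally rises across a period (higher Z_eff) and falls down a group (larger shell), subject to the usual subshell exceptions.
Valence configurations: S⁺ [Ne]3s²3p³, Mg⁺ [Ne]3s¹.
Approximate IE_2 values (kJ/mol): S 2252, Mg 1451.
Putting it together, IE_2: Mg < S.

Mg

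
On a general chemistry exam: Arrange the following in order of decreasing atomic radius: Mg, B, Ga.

Mg, Ga, B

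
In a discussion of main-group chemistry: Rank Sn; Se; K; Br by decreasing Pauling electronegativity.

K is in period 4, group 1; Se is in period 4, group 16; Br is in period 4, group 17; Sn is in period 5, group 14.
Smaller atoms with higher effective nuclear charge are more electronegative.
These span different periods and groups, so the two trends combine.
Sn > K: the two effects oppose for this pair; the across-period effect wins (1.96 vs 0.82).
Se > Sn: relative to Sn, both the across-period and down-group shifts push Se's electronegativity up.
Br > Se: Br lies to the right of Se in period 4, so the across-period effect alone puts Br higher.
Tabulated electronegativity (Pauling): K 0.82, Se 2.55, Br 2.96, Sn 1.96.
So from highest to lowest: Br > Se > Sn > K.

Br > Se > Sn > K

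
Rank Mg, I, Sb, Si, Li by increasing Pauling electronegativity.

Li is in period 2, group 1; Mg is in period 3, group 2; Si is in period 3, group 14; Sb is in period 5, group 15; I is in period 5, group 17.
Smaller atoms with higher effective nuclear charge are more electronegative.
Neither a single period nor a single group — weigh both effects.
Mg > Li: period and group pull opposite ways; the across-period shift dominates (1.31 vs 0.98).
Si > Mg: Si lies to the right of Mg in period 3, so the across-period effect alone puts Si higher.
Sb > Si: the two effects oppose for this pair; the across-period effect wins (2.05 vs 1.90).
I > Sb: both are in period 5; the period trend gives I the larger value.
Tabulated electronegativity (Pauling): Li 0.98, Mg 1.31, Si 1.90, Sb 2.05, I 2.66.
So from lowest to highest: Li < Mg < Si < Sb < I.

Li, Mg, Si, Sb, I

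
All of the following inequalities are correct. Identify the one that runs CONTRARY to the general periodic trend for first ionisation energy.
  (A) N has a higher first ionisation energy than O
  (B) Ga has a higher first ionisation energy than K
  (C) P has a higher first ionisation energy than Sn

(A)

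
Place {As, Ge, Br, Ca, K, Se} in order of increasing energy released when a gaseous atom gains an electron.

K is in period 4, group 1; Ca is in period 4, group 2; Ge is in period 4, group 14; As is in period 4, group 15; Se is in period 4, group 16; Br is in period 4, group 17.
Atoms with high Z_eff and room in the valence shell (especially the halogens) have the most exothermic electron affinities.
All lie in period 4; the across-period trend (electron affinity increases left to right) applies, with the exception below.
Note the exception: K has a higher electron affinity than Ca, contrary to the simple trend — adding an electron to Ca (ns²) has to open a new, higher-energy np subshell, which is unfavourable.
Note the exception: Ge has a higher electron affinity than As, contrary to the simple trend — adding an electron to As's half-filled 4p³ is unfavourable, so Ge (4p²) has the more exothermic EA.
Approximate values (kJ/mol): K 48, Ca 2, Ge 119, As 78, Se 195, Br 325.
So from lowest to highest: Ca < K < As < Ge < Se < Br.

Ca < K < As < Ge < Se < Br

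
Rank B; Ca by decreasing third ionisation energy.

IE_3 is the cost of taking one more electron from the +2 cation: B²⁺ still has 1 valence electron; Ca²⁺ is the bare [Ar] core.
Breaking into a closed-shell core is much more expensive than removing a leftover valence electron — Ca has the largest IE_3 here.
Tabulated IE_3 (kJ/mol): B 3660, Ca 4912.
So the third ionization energies run B < Ca.

Ca > B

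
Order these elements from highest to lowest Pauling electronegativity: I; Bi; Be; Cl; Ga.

Cl > I > Bi > Ga > Be

Be is in period 2, group 2; Cl is in period 3, group 17; Ga is in period 4, group 13; I is in period 5, group 17; Bi is in period 6, group 15.
EN rises left→right (higher Z_eff, smaller atoms) and falls top→bottom (larger, more shielded atoms).
Neither a single period nor a single group — weigh both effects.
Ga > Be: period and group pull opposite ways; the across-period shift dominates (1.81 vs 1.57).
Bi > Ga: the two effects oppose for this pair; the across-period effect wins (2.02 vs 1.81).
I > Bi: both effects reinforce here, so I is clearly the higher of the two.
Cl > I: Cl sits above I in group 17, so the down-group effect alone puts Cl higher.
Approximate values (Pauling): Be 1.57, Cl 3.16, Ga 1.81, I 2.66, Bi 2.02.
So from highest to lowest: Cl > I > Bi > Ga > Be.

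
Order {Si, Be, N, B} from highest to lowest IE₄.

IE_4 is the cost of taking one more electron from the +3 cation: Si³⁺ still has 1 valence electron; Be³⁺ is already 1 electron into the core; N³⁺ still has 2 valence electrons; B³⁺ is the bare [He] core.
Core electrons are held far more tightly than valence electrons, so Be and B top the IE_4 order.
Valence configurations: Si³⁺ [Ne]3s¹, N³⁺ [He]2s².
Approximate IE_4 values (kJ/mol): Si 4356, Be 21007, N 7475, B 25026.
Overall IE_4 order: Si < N < Be < B.

B > Be > N > Si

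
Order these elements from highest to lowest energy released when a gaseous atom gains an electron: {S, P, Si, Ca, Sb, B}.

Adding an electron releases more energy for atoms nearer the top right (short of the noble gases).
Neither a single period nor a single group — weigh both effects.
B > Ca: both effects reinforce here, so B is clearly the higher of the two.
P > B: period and group pull opposite ways; the across-period shift dominates (72 vs 27 kJ/mol).
Sb > P: this pair runs against the simple trend — see the exception note.
Si > Sb: the two effects oppose for this pair; the down-group effect wins (134 vs 103 kJ/mol).
S > Si: S lies to the right of Si in period 3, so the across-period effect alone puts S higher.
Note the exception: Sb has a higher electron affinity than P, contrary to the simple trend — both are half-filled np³, but the pairing/repulsion penalty for the added electron shrinks as the p orbitals become larger and more diffuse down the group, and for Sb that outweighs the weaker nuclear attraction.
Note the exception: Si has a higher electron affinity than P, contrary to the simple trend — adding an electron to P's half-filled 3p³ is unfavourable, so Si (3p²) has the more exothermic EA.
Tabulated electron affinity (kJ/mol): B 27, Si 134, P 72, S 200, Ca 2, Sb 103.
So from highest to lowest: S > Si > Sb > P > B > Ca.

S > Si > Sb > P > B > Ca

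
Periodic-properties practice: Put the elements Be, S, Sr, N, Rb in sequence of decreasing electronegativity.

N > S > Be > Sr > Rb

Electronegativity increases across a period and decreases down a group, tracking effective nuclear charge and atomic size.
These span different periods and groups, so the two trends combine.
Sr > Rb: both are in period 5; the period trend gives Sr the larger value.
Be > Sr: they share group 2; the group trend gives Be the larger value.
S > Be: period and group pull opposite ways; the across-period shift dominates (2.58 vs 1.57).
N > S: the two effects oppose for this pair; the down-group effect wins (3.04 vs 2.58).
For reference (Pauling): Be 1.57, N 3.04, S 2.58, Rb 0.82, Sr 0.95.
So from highest to lowest: N > S > Be > Sr > Rb.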